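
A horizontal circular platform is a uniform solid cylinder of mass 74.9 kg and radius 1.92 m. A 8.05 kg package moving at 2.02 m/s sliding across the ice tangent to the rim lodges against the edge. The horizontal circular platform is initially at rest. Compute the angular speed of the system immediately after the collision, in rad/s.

|ω_f| ≈ 0.186 rad/s

The axle reaction passes through the central axle and exerts no torque about it; angular momentum about the central axle is conserved through the impact.
I_p = ½(74.9)(1.92)² = 138.1 kg·m². Taking the sense of the package's angular momentum as positive, L_{package} = m v R = (8.05)(2.02)(1.92) = 31.22 kg·m²/s.
L_i = 0 + 31.22 = 31.22 kg·m²/s.
After sticking, I_f = I_p + m R² = 138.1 + (8.05)(1.92)² = 167.7 kg·m².
ω_f = L_i / I_f = 31.22 / 167.7 = 0.1861 rad/s.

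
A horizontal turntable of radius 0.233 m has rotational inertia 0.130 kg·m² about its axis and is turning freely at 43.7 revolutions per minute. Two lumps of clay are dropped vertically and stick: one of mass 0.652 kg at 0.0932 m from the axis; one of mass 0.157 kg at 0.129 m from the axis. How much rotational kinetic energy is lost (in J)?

energy lost ≈ 0.0815 J

No external torque acts about the axis; L_before = L_after.
Added inertia Σmr² = (0.652)(0.0932)² + (0.157)(0.129)² = 0.008276 kg·m²; I_f = 0.1300 + 0.008276 = 0.1383 kg·m².
ω_f = I_p ω_i / I_f = (0.1300)(43.7) / 0.1383 = 41.08 rpm.
KE_i = ½(0.1300)(4.576 rad/s)² = 1.361 J; KE_f = ½(0.1383)(4.302)² = 1.280 J.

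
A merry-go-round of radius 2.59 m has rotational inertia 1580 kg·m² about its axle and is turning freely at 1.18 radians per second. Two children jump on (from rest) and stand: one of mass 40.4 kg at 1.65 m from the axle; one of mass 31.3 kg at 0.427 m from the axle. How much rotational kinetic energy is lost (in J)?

No external torque acts about the axle; L_before = L_after.
Added inertia Σmr² = (40.4)(1.65)² + (31.3)(0.427)² = 115.7 kg·m²; I_f = 1580 + 115.7 = 1696 kg·m².
ω_f = I_p ω_i / I_f = (1580)(1.18) / 1696 = 1.099 rad/s.
KE_i = ½(1580)(1.180 rad/s)² = 1100 J; KE_f = ½(1696)(1.099)² = 1025 J.

energy lost ≈ 75.1 J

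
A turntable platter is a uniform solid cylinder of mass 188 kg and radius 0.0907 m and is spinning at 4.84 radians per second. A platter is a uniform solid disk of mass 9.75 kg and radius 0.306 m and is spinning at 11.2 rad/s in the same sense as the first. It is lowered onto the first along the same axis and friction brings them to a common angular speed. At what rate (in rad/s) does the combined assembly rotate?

The coupling torques are internal; angular momentum about the shared axis is conserved.
Moments of inertia: I_A = ½(188)(0.0907)² = 0.7733 kg·m²; I_B = ½(9.75)(0.306)² = 0.4565 kg·m².
Taking A's sense as positive: L = (0.7733)(4.84) + (0.4565)(11.2) = 8.855 kg·m²·rad/s.
Combined I = 0.7733 + 0.4565 = 1.230 kg·m².
ω_f = L / I = 8.855 / 1.230 = 7.201 rad/s.

|ω_f| ≈ 7.20 rad/s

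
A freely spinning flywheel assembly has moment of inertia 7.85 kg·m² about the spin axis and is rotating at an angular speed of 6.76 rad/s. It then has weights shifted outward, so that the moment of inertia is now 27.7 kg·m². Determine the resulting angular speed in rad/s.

No external torque acts about the spin axis, so angular momentum is conserved.
ω₂ = I₁ω₁ / I₂ = (7.850)(6.76 rad/s) / (27.70) = 1.916 rad/s.

ω₂ ≈ 1.92 rad/s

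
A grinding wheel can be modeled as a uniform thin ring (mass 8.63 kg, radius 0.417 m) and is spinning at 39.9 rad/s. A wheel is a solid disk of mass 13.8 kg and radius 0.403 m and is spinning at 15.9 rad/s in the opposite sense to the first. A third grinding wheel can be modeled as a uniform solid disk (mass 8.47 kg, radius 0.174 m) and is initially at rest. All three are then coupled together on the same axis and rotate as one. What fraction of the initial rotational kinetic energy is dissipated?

fraction ≈ 0.759

The coupling torques are internal; angular momentum about the shared axis is conserved.
Moments of inertia: I_A = (8.63)(0.417)² = 1.501 kg·m²; I_B = ½(13.8)(0.403)² = 1.121 kg·m²; I_C = ½(8.47)(0.174)² = 0.1282 kg·m².
Taking A's sense as positive: L = (1.501)(39.9) − (1.121)(15.9) = 42.06 kg·m²·rad/s.
Combined I = 1.501 + 1.121 + 0.1282 = 2.750 kg·m².
ω_f = L / I = 42.06 / 2.750 = 15.30 rad/s.
KE_i = ½ΣIω² = 1336 J; KE_f = ½(2.750)(15.30)² = 321.7 J.
Fraction dissipated = (KE_i − KE_f)/KE_i = 0.7593.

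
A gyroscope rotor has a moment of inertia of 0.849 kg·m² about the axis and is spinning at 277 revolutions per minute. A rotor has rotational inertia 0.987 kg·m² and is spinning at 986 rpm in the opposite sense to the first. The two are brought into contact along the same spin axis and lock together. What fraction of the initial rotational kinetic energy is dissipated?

No external torque acts about the common axis, so total angular momentum is conserved.
Taking A's sense as positive: L = (0.8490)(277) − (0.9870)(986) = -738.0 kg·m²·rpm.
Combined I = 0.8490 + 0.9870 = 1.836 kg·m².
ω_f = L / I = -738.0 / 1.836 = -402.0 rpm.
KE_i = ½ΣIω² = 5619 J; KE_f = ½(1.836)(42.09)² = 1627 J.
Fraction dissipated = (KE_i − KE_f)/KE_i = 0.7105.

fraction ≈ 0.710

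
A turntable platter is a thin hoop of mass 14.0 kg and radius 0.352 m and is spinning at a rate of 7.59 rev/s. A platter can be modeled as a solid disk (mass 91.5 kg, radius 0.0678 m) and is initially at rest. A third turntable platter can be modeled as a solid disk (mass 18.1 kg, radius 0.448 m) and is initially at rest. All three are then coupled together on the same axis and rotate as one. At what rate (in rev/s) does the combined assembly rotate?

No external torque acts about the common axis, so total angular momentum is conserved.
Moments of inertia: I_A = (14.0)(0.352)² = 1.735 kg·m²; I_B = ½(91.5)(0.0678)² = 0.2103 kg·m²; I_C = ½(18.1)(0.448)² = 1.816 kg·m².
Taking A's sense as positive: L = (1.735)(7.59) = 13.17 kg·m²·rev/s.
Combined I = 1.735 + 0.2103 + 1.816 = 3.761 kg·m².
ω_f = L / I = 13.17 / 3.761 = 3.500 rev/s.

|ω_f| ≈ 3.50 rev/s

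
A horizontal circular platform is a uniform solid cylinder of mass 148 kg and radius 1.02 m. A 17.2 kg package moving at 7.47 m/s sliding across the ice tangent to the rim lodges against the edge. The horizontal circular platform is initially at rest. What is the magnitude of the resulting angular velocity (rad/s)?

|ω_f| ≈ 1.38 rad/s

About the central axle the impulsive forces during the collision are internal, so angular momentum about that axis is conserved.
I_p = ½(148)(1.02)² = 76.99 kg·m². Taking the sense of the package's angular momentum as positive, L_{package} = m v R = (17.2)(7.47)(1.02) = 131.1 kg·m²/s.
L_i = 0 + 131.1 = 131.1 kg·m²/s.
After sticking, I_f = I_p + m R² = 76.99 + (17.2)(1.02)² = 94.88 kg·m².
ω_f = L_i / I_f = 131.1 / 94.88 = 1.381 rad/s.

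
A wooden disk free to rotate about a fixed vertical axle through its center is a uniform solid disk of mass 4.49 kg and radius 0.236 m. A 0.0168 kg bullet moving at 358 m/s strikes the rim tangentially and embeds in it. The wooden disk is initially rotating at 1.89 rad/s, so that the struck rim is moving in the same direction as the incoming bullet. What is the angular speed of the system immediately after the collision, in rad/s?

|ω_f| ≈ 13.1 rad/s

About the axle the impulsive forces during the collision are internal, so angular momentum about that axis is conserved.
I_p = ½(4.49)(0.236)² = 0.1250 kg·m². Taking the sense of the bullet's angular momentum as positive, L_{bullet} = m v R = (0.0168)(358)(0.236) = 1.419 kg·m²/s.
L_i = +I_p ω_p + m v R = +(0.1250)(1.89) + 1.419 = 1.656 kg·m²/s.
After sticking, I_f = I_p + m R² = 0.1250 + (0.0168)(0.236)² = 0.1260 kg·m².
ω_f = L_i / I_f = 1.656 / 0.1260 = 13.14 rad/s.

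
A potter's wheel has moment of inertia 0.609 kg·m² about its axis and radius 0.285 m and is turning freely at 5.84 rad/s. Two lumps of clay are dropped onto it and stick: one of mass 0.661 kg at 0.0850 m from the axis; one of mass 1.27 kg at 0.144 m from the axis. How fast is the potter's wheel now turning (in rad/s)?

No external torque acts about the axis; L_before = L_after.
Added inertia Σmr² = (0.661)(0.0850)² + (1.27)(0.144)² = 0.03111 kg·m²; I_f = 0.6090 + 0.03111 = 0.6401 kg·m².
ω_f = I_p ω_i / I_f = (0.6090)(5.84) / 0.6401 = 5.556 rad/s.

ω_f ≈ 5.56 rad/s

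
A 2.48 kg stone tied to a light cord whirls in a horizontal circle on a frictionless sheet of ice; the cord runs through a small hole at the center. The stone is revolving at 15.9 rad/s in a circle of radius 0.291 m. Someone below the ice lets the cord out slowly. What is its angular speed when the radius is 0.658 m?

ω₂ ≈ 3.11 rad/s

The constraining force is radial, so m r² ω about the center is conserved.
ω₂ = ω₁ (r₁/r₂)² = (15.9)(0.291/0.658)² = 3.110 rad/s.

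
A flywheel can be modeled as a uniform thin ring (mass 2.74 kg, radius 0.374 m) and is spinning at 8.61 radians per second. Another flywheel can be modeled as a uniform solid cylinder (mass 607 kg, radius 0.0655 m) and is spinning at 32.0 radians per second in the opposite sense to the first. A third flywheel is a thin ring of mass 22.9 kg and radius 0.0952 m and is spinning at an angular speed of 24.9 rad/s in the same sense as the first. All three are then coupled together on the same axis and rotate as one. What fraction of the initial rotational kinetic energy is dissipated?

fraction ≈ 0.609

No external torque acts about the common axis, so total angular momentum is conserved.
Moments of inertia: I_A = (2.74)(0.374)² = 0.3833 kg·m²; I_B = ½(607)(0.0655)² = 1.302 kg·m²; I_C = (22.9)(0.0952)² = 0.2075 kg·m².
Taking A's sense as positive: L = (0.3833)(8.61) − (1.302)(32.0) + (0.2075)(24.9) = -33.20 kg·m²·rad/s.
Combined I = 0.3833 + 1.302 + 0.2075 = 1.893 kg·m².
ω_f = L / I = -33.20 / 1.893 = -17.54 rad/s.
KE_i = ½ΣIω² = 745.2 J; KE_f = ½(1.893)(17.54)² = 291.1 J.
Fraction dissipated = (KE_i − KE_f)/KE_i = 0.6093.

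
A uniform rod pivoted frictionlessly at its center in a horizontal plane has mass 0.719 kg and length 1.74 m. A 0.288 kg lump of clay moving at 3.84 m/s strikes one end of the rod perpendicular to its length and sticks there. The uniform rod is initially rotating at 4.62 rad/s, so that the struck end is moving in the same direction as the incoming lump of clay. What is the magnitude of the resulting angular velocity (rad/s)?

The axle reaction passes through the pivot and exerts no torque about it; angular momentum about the pivot is conserved through the impact.
I_p = (1/12)(0.719)(1.74)² = 0.1814 kg·m². Taking the sense of the lump of clay's angular momentum as positive, L_{lump} = m v R = (0.288)(3.84)(1.74/2) = 0.9622 kg·m²/s.
L_i = +I_p ω_p + m v R = +(0.1814)(4.62) + 0.9622 = 1.800 kg·m²/s.
After sticking, I_f = I_p + m R² = 0.1814 + (0.288)(1.74/2)² = 0.3994 kg·m².
ω_f = L_i / I_f = 1.800 / 0.3994 = 4.507 rad/s.

|ω_f| ≈ 4.51 rad/s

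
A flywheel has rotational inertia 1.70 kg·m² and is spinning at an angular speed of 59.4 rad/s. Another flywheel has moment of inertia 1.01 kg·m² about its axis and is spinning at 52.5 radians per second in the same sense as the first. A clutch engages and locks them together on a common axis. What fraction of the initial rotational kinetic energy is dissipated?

The coupling torques are internal; angular momentum about the shared axis is conserved.
Taking A's sense as positive: L = (1.700)(59.4) + (1.010)(52.5) = 154.0 kg·m²·rad/s.
Combined I = 1.700 + 1.010 = 2.710 kg·m².
ω_f = L / I = 154.0 / 2.710 = 56.83 rad/s.
KE_i = ½ΣIω² = 4391 J; KE_f = ½(2.710)(56.83)² = 4376 J.
Fraction dissipated = (KE_i − KE_f)/KE_i = 0.003435.

fraction ≈ 0.00343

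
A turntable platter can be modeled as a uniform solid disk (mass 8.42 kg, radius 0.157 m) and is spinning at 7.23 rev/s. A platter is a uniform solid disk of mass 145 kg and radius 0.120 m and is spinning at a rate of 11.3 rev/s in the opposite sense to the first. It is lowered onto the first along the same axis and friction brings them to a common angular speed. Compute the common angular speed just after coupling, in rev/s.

The coupling torques are internal; angular momentum about the shared axis is conserved.
Moments of inertia: I_A = ½(8.42)(0.157)² = 0.1038 kg·m²; I_B = ½(145)(0.120)² = 1.044 kg·m².
Taking A's sense as positive: L = (0.1038)(7.23) − (1.044)(11.3) = -11.05 kg·m²·rev/s.
Combined I = 0.1038 + 1.044 = 1.148 kg·m².
ω_f = L / I = -11.05 / 1.148 = -9.625 rev/s.

|ω_f| ≈ 9.62 rev/s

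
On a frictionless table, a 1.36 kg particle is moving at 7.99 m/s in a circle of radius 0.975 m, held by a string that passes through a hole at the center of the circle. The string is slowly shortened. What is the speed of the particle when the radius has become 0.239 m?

Central (radial) force ⇒ zero torque about the center ⇒ m v r is constant.
v₂ = v₁ r₁ / r₂ = (7.99)(0.975) / (0.239) = 32.60 m/s.

v₂ ≈ 32.6 m/s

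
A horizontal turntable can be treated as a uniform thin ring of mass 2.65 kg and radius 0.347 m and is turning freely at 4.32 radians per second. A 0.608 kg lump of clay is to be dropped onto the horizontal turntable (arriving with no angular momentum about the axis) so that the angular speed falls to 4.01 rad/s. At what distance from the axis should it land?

r ≈ 0.201 m

The added mass arrives with no angular momentum about the axis, and any external torque about the axis is negligible, so the system's angular momentum is conserved.
I_p = (2.65)(0.347)² = 0.3191 kg·m².
I_p ω_i = (I_p + m r²) ω_f ⇒ m r² = I_p(ω_i/ω_f − 1) = 0.3191(4.32/4.01 − 1) = 0.02467 kg·m².
r = √(0.02467/0.608) = 0.2014 m.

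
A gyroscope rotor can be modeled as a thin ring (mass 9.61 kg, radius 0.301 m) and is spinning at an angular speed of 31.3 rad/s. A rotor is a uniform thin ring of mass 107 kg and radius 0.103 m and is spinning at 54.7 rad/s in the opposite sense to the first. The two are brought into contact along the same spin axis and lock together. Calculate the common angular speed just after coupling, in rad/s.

The coupling torques are internal; angular momentum about the shared axis is conserved.
Moments of inertia: I_A = (9.61)(0.301)² = 0.8707 kg·m²; I_B = (107)(0.103)² = 1.135 kg·m².
Taking A's sense as positive: L = (0.8707)(31.3) − (1.135)(54.7) = -34.84 kg·m²·rad/s.
Combined I = 0.8707 + 1.135 = 2.006 kg·m².
ω_f = L / I = -34.84 / 2.006 = -17.37 rad/s.

|ω_f| ≈ 17.4 rad/s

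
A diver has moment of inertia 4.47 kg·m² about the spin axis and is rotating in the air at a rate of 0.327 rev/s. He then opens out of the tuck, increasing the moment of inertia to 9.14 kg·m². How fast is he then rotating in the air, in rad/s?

Angular momentum about the spin axis is conserved since the torque about it is zero.
ω₂ = I₁ω₁ / I₂ = (4.470)(0.327 rev/s) / (9.140) = 0.1599 rev/s = 1.005 rad/s.

ω₂ ≈ 1.00 rad/s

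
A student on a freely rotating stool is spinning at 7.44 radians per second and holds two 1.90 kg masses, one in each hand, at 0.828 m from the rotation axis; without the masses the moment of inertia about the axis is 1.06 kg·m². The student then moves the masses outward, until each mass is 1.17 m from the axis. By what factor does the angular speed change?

Angular momentum about the spin axis is conserved since the torque about it is zero.
I₁ = 1.06 + 2(1.90)(0.828)² = 3.665 kg·m²; I₂ = 1.06 + 2(1.90)(1.17)² = 6.262 kg·m².
ω₂/ω₁ = I₁/I₂ = 3.665 / 6.262 = 0.5853.

ω₂/ω₁ ≈ 0.585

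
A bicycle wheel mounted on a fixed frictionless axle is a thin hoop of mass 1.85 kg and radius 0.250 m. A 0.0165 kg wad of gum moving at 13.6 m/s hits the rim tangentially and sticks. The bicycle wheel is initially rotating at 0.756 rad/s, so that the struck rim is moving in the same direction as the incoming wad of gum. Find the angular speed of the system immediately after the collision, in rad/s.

About the axle the impulsive forces during the collision are internal, so angular momentum about that axis is conserved.
I_p = (1.85)(0.250)² = 0.1156 kg·m². Taking the sense of the wad of gum's angular momentum as positive, L_{wad} = m v R = (0.0165)(13.6)(0.250) = 0.05610 kg·m²/s.
L_i = +I_p ω_p + m v R = +(0.1156)(0.756) + 0.05610 = 0.1435 kg·m²/s.
After sticking, I_f = I_p + m R² = 0.1156 + (0.0165)(0.250)² = 0.1167 kg·m².
ω_f = L_i / I_f = 0.1435 / 0.1167 = 1.230 rad/s.

|ω_f| ≈ 1.23 rad/s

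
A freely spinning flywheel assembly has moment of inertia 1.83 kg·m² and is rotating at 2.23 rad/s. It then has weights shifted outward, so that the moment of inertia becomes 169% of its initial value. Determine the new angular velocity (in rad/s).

No external torque acts about the spin axis, so angular momentum is conserved.
I₂ = 1.69 × 1.83 = 3.093 kg·m².
ω₂ = I₁ω₁ / I₂ = (1.830)(2.23 rad/s) / (3.093) = 1.320 rad/s.

ω₂ ≈ 1.32 rad/s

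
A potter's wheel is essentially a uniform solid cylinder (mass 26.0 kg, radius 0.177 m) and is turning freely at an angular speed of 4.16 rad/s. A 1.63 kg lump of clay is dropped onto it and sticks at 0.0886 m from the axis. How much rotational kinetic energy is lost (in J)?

energy lost ≈ 0.107 J

No external torque acts about the axis; L_before = L_after.
I_p = ½(26.0)(0.177)² = 0.4073 kg·m².
Added inertia Σmr² = (1.63)(0.0886)² = 0.01280 kg·m²; I_f = 0.4073 + 0.01280 = 0.4201 kg·m².
ω_f = I_p ω_i / I_f = (0.4073)(4.16) / 0.4201 = 4.033 rad/s.
KE_i = ½(0.4073)(4.160 rad/s)² = 3.524 J; KE_f = ½(0.4201)(4.033)² = 3.417 J.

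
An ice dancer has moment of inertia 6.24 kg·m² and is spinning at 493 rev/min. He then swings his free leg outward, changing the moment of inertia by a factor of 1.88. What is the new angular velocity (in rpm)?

ω₂ ≈ 262 rpm

With no external torque about the axis, L is conserved: I₁ω₁ = I₂ω₂.
I₂ = 1.88 × 6.24 = 11.73 kg·m².
ω₂ = I₁ω₁ / I₂ = (6.240)(493 rpm) / (11.73) = 262.2 rpm.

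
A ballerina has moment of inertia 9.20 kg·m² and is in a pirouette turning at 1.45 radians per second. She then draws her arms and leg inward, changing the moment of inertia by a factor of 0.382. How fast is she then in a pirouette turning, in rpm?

ω₂ ≈ 36.2 rpm

With no external torque about the axis, L is conserved: I₁ω₁ = I₂ω₂.
I₂ = 0.382 × 9.20 = 3.514 kg·m².
ω₂ = I₁ω₁ / I₂ = (9.200)(1.45 rad/s) / (3.514) = 3.796 rad/s = 36.25 rpm.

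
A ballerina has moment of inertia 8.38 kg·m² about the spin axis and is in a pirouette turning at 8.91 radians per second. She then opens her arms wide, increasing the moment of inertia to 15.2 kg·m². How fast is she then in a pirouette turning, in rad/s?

With no external torque about the axis, L is conserved: I₁ω₁ = I₂ω₂.
ω₂ = I₁ω₁ / I₂ = (8.380)(8.91 rad/s) / (15.20) = 4.912 rad/s.

ω₂ ≈ 4.91 rad/s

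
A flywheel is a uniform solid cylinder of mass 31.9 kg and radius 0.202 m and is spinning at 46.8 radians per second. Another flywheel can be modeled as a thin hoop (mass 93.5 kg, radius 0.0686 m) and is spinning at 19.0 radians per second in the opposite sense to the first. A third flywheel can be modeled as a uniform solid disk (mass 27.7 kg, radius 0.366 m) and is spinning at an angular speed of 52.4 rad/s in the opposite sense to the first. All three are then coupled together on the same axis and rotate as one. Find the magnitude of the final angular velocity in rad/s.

|ω_f| ≈ 25.5 rad/s

The coupling torques are internal; angular momentum about the shared axis is conserved.
Moments of inertia: I_A = ½(31.9)(0.202)² = 0.6508 kg·m²; I_B = (93.5)(0.0686)² = 0.4400 kg·m²; I_C = ½(27.7)(0.366)² = 1.855 kg·m².
Taking A's sense as positive: L = (0.6508)(46.8) − (0.4400)(19.0) − (1.855)(52.4) = -75.12 kg·m²·rad/s.
Combined I = 0.6508 + 0.4400 + 1.855 = 2.946 kg·m².
ω_f = L / I = -75.12 / 2.946 = -25.50 rad/s.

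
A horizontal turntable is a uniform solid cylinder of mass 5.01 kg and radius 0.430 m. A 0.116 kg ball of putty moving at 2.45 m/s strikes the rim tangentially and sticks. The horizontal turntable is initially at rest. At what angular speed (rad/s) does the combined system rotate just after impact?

|ω_f| ≈ 0.252 rad/s

About the axle the impulsive forces during the collision are internal, so angular momentum about that axis is conserved.
I_p = ½(5.01)(0.430)² = 0.4632 kg·m². Taking the sense of the ball of putty's angular momentum as positive, L_{ball} = m v R = (0.116)(2.45)(0.430) = 0.1222 kg·m²/s.
L_i = 0 + 0.1222 = 0.1222 kg·m²/s.
After sticking, I_f = I_p + m R² = 0.4632 + (0.116)(0.430)² = 0.4846 kg·m².
ω_f = L_i / I_f = 0.1222 / 0.4846 = 0.2522 rad/s.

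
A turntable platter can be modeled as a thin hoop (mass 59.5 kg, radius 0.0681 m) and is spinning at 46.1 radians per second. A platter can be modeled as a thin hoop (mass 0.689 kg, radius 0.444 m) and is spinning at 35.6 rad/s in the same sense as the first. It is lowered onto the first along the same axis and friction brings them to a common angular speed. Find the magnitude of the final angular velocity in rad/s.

|ω_f| ≈ 42.6 rad/s

The coupling torques are internal; angular momentum about the shared axis is conserved.
Moments of inertia: I_A = (59.5)(0.0681)² = 0.2759 kg·m²; I_B = (0.689)(0.444)² = 0.1358 kg·m².
Taking A's sense as positive: L = (0.2759)(46.1) + (0.1358)(35.6) = 17.56 kg·m²·rad/s.
Combined I = 0.2759 + 0.1358 = 0.4118 kg·m².
ω_f = L / I = 17.56 / 0.4118 = 42.64 rad/s.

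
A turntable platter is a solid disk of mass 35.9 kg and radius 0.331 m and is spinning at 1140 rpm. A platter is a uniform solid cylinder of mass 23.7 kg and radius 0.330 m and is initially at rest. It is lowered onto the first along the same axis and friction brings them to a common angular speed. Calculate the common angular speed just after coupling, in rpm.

|ω_f| ≈ 688 rpm

The coupling torques are internal; angular momentum about the shared axis is conserved.
Moments of inertia: I_A = ½(35.9)(0.331)² = 1.967 kg·m²; I_B = ½(23.7)(0.330)² = 1.290 kg·m².
Taking A's sense as positive: L = (1.967)(1140) = 2242 kg·m²·rpm.
Combined I = 1.967 + 1.290 = 3.257 kg·m².
ω_f = L / I = 2242 / 3.257 = 688.3 rpm.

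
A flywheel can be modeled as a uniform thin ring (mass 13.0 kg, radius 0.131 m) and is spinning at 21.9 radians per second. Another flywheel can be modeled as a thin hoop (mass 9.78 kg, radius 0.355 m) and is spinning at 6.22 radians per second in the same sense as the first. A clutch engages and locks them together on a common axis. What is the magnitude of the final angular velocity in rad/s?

|ω_f| ≈ 8.62 rad/s

No external torque acts about the common axis, so total angular momentum is conserved.
Moments of inertia: I_A = (13.0)(0.131)² = 0.2231 kg·m²; I_B = (9.78)(0.355)² = 1.233 kg·m².
Taking A's sense as positive: L = (0.2231)(21.9) + (1.233)(6.22) = 12.55 kg·m²·rad/s.
Combined I = 0.2231 + 1.233 = 1.456 kg·m².
ω_f = L / I = 12.55 / 1.456 = 8.623 rad/s.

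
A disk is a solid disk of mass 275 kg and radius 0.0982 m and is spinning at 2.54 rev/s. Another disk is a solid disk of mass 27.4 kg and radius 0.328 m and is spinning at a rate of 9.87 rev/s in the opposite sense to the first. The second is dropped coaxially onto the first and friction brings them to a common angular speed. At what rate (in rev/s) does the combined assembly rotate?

The coupling torques are internal; angular momentum about the shared axis is conserved.
Moments of inertia: I_A = ½(275)(0.0982)² = 1.326 kg·m²; I_B = ½(27.4)(0.328)² = 1.474 kg·m².
Taking A's sense as positive: L = (1.326)(2.54) − (1.474)(9.87) = -11.18 kg·m²·rev/s.
Combined I = 1.326 + 1.474 = 2.800 kg·m².
ω_f = L / I = -11.18 / 2.800 = -3.993 rev/s.

|ω_f| ≈ 3.99 rev/s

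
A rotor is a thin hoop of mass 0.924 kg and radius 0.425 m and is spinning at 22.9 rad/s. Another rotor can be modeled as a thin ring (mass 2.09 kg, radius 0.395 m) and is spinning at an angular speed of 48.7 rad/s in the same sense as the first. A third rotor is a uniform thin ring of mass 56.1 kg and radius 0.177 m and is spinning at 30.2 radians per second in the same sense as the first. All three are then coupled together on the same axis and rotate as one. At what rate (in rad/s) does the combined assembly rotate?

|ω_f| ≈ 32.3 rad/s

No external torque acts about the common axis, so total angular momentum is conserved.
Moments of inertia: I_A = (0.924)(0.425)² = 0.1669 kg·m²; I_B = (2.09)(0.395)² = 0.3261 kg·m²; I_C = (56.1)(0.177)² = 1.758 kg·m².
Taking A's sense as positive: L = (0.1669)(22.9) + (0.3261)(48.7) + (1.758)(30.2) = 72.78 kg·m²·rad/s.
Combined I = 0.1669 + 0.3261 + 1.758 = 2.251 kg·m².
ω_f = L / I = 72.78 / 2.251 = 32.34 rad/s.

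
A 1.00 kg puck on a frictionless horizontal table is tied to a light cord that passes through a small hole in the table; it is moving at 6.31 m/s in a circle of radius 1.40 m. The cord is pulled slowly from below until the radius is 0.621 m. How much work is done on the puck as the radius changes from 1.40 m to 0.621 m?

Central (radial) force ⇒ zero torque about the center ⇒ m v r is constant.
v₂ = v₁ r₁ / r₂ = (6.31)(1.40) / (0.621) = 14.23 m/s.
W = ΔKE = ½m(v₂² − v₁²) = 81.27 J.

W ≈ 81.3 J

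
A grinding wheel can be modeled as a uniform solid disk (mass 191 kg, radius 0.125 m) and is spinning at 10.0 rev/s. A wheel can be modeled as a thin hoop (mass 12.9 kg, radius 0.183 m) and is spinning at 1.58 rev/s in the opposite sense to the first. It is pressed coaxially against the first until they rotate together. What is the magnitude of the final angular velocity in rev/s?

No external torque acts about the common axis, so total angular momentum is conserved.
Moments of inertia: I_A = ½(191)(0.125)² = 1.492 kg·m²; I_B = (12.9)(0.183)² = 0.4320 kg·m².
Taking A's sense as positive: L = (1.492)(10.0) − (0.4320)(1.58) = 14.24 kg·m²·rev/s.
Combined I = 1.492 + 0.4320 = 1.924 kg·m².
ω_f = L / I = 14.24 / 1.924 = 7.400 rev/s.

|ω_f| ≈ 7.40 rev/s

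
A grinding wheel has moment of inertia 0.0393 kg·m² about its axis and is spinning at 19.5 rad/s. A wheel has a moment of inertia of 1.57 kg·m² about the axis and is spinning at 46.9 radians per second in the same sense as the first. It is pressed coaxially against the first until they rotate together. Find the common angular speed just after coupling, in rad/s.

|ω_f| ≈ 46.2 rad/s

No external torque acts about the common axis, so total angular momentum is conserved.
Taking A's sense as positive: L = (0.03930)(19.5) + (1.570)(46.9) = 74.40 kg·m²·rad/s.
Combined I = 0.03930 + 1.570 = 1.609 kg·m².
ω_f = L / I = 74.40 / 1.609 = 46.23 rad/s.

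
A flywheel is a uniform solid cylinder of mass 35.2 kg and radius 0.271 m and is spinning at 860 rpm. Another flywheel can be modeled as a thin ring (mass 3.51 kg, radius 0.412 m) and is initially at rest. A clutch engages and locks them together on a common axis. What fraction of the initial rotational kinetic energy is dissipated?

No external torque acts about the common axis, so total angular momentum is conserved.
Moments of inertia: I_A = ½(35.2)(0.271)² = 1.293 kg·m²; I_B = (3.51)(0.412)² = 0.5958 kg·m².
Taking A's sense as positive: L = (1.293)(860) = 1112 kg·m²·rpm.
Combined I = 1.293 + 0.5958 = 1.888 kg·m².
ω_f = L / I = 1112 / 1.888 = 588.7 rpm.
KE_i = ½ΣIω² = 5242 J; KE_f = ½(1.888)(61.64)² = 3588 J.
Fraction dissipated = (KE_i − KE_f)/KE_i = 0.3155.

fraction ≈ 0.316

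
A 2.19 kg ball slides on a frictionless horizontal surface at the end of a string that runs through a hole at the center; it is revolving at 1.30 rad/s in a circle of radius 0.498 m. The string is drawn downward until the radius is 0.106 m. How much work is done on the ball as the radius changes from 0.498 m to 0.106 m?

No torque about the axis ⇒ m r₁² ω₁ = m r₂² ω₂.
ω₂ = ω₁ (r₁/r₂)² = (1.30)(0.498/0.106)² = 28.69 rad/s.
W = ΔKE = ½m(v₂² − v₁²) = 9.671 J.

W ≈ 9.67 J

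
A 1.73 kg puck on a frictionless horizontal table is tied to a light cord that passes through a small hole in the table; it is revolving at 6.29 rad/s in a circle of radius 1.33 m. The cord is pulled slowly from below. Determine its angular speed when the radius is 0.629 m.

ω₂ ≈ 28.1 rad/s

No torque about the axis ⇒ m r₁² ω₁ = m r₂² ω₂.
ω₂ = ω₁ (r₁/r₂)² = (6.29)(1.33/0.629)² = 28.12 rad/s.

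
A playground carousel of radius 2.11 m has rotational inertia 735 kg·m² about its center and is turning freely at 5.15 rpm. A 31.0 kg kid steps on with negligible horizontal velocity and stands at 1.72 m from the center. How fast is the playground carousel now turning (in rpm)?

ω_f ≈ 4.58 rpm

No external torque acts about the center; L_before = L_after.
Added inertia Σmr² = (31.0)(1.72)² = 91.71 kg·m²; I_f = 735.0 + 91.71 = 826.7 kg·m².
ω_f = I_p ω_i / I_f = (735.0)(5.15) / 826.7 = 4.579 rpm.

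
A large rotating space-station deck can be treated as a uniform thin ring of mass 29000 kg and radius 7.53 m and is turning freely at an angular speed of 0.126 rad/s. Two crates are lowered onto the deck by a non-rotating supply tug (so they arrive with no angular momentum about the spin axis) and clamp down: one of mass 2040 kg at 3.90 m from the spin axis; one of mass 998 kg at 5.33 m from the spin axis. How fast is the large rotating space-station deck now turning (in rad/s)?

No external torque acts about the spin axis; L_before = L_after.
I_p = (29000)(7.53)² = 1.644e+06 kg·m².
Added inertia Σmr² = (2040)(3.90)² + (998)(5.33)² = 59380 kg·m²; I_f = 1.644e+06 + 59380 = 1.704e+06 kg·m².
ω_f = I_p ω_i / I_f = (1.644e+06)(0.126) / 1.704e+06 = 0.1216 rad/s.

ω_f ≈ 0.122 rad/s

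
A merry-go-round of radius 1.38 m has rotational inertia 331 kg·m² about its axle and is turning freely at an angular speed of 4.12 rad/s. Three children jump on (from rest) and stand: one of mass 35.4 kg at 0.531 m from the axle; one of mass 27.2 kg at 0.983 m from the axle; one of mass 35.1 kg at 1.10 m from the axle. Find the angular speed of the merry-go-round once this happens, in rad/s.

ω_f ≈ 3.33 rad/s

The added mass arrives with no angular momentum about the axle, and any external torque about the axle is negligible, so the system's angular momentum is conserved.
Added inertia Σmr² = (35.4)(0.531)² + (27.2)(0.983)² + (35.1)(1.10)² = 78.74 kg·m²; I_f = 331.0 + 78.74 = 409.7 kg·m².
ω_f = I_p ω_i / I_f = (331.0)(4.12) / 409.7 = 3.328 rad/s.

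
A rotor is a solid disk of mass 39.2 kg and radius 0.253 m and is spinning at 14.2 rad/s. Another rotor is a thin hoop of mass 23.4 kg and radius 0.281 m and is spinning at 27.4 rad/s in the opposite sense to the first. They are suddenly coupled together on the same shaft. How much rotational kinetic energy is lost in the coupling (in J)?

ΔKE lost ≈ 647 J

The coupling torques are internal; angular momentum about the shared axis is conserved.
Moments of inertia: I_A = ½(39.2)(0.253)² = 1.255 kg·m²; I_B = (23.4)(0.281)² = 1.848 kg·m².
Taking A's sense as positive: L = (1.255)(14.2) − (1.848)(27.4) = -32.81 kg·m²·rad/s.
Combined I = 1.255 + 1.848 = 3.102 kg·m².
ω_f = L / I = -32.81 / 3.102 = -10.58 rad/s.
KE_i = ½ΣIω² = 820.1 J; KE_f = ½(3.102)(10.58)² = 173.5 J.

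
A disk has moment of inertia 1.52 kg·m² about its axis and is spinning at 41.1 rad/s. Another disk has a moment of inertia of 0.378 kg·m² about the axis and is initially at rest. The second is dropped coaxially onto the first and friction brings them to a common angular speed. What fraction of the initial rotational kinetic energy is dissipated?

fraction ≈ 0.199

The coupling torques are internal; angular momentum about the shared axis is conserved.
Taking A's sense as positive: L = (1.520)(41.1) = 62.47 kg·m²·rad/s.
Combined I = 1.520 + 0.3780 = 1.898 kg·m².
ω_f = L / I = 62.47 / 1.898 = 32.91 rad/s.
KE_i = ½ΣIω² = 1284 J; KE_f = ½(1.898)(32.91)² = 1028 J.
Fraction dissipated = (KE_i − KE_f)/KE_i = 0.1992.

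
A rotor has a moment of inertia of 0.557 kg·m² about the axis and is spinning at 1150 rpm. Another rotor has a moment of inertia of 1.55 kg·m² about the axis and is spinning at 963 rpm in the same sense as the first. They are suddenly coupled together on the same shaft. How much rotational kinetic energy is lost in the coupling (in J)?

The coupling torques are internal; angular momentum about the shared axis is conserved.
Taking A's sense as positive: L = (0.5570)(1150) + (1.550)(963) = 2133 kg·m²·rpm.
Combined I = 0.5570 + 1.550 = 2.107 kg·m².
ω_f = L / I = 2133 / 2.107 = 1012 rpm.
KE_i = ½ΣIω² = 11920 J; KE_f = ½(2.107)(106.0)² = 11840 J.

ΔKE lost ≈ 78.6 J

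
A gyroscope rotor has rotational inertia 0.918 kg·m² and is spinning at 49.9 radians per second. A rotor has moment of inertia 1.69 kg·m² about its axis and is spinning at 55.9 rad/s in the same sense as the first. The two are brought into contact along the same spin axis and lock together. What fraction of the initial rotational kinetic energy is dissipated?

No external torque acts about the common axis, so total angular momentum is conserved.
Taking A's sense as positive: L = (0.9180)(49.9) + (1.690)(55.9) = 140.3 kg·m²·rad/s.
Combined I = 0.9180 + 1.690 = 2.608 kg·m².
ω_f = L / I = 140.3 / 2.608 = 53.79 rad/s.
KE_i = ½ΣIω² = 3783 J; KE_f = ½(2.608)(53.79)² = 3773 J.
Fraction dissipated = (KE_i − KE_f)/KE_i = 0.002830.

fraction ≈ 0.00283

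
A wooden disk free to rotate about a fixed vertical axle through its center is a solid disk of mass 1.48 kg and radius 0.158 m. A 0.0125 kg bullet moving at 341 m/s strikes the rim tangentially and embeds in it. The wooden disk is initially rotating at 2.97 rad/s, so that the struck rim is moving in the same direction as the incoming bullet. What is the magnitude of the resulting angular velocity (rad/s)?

The axle reaction passes through the axle and exerts no torque about it; angular momentum about the axle is conserved through the impact.
I_p = ½(1.48)(0.158)² = 0.01847 kg·m². Taking the sense of the bullet's angular momentum as positive, L_{bullet} = m v R = (0.0125)(341)(0.158) = 0.6735 kg·m²/s.
L_i = +I_p ω_p + m v R = +(0.01847)(2.97) + 0.6735 = 0.7283 kg·m²/s.
After sticking, I_f = I_p + m R² = 0.01847 + (0.0125)(0.158)² = 0.01879 kg·m².
ω_f = L_i / I_f = 0.7283 / 0.01879 = 38.77 rad/s.

|ω_f| ≈ 38.8 rad/s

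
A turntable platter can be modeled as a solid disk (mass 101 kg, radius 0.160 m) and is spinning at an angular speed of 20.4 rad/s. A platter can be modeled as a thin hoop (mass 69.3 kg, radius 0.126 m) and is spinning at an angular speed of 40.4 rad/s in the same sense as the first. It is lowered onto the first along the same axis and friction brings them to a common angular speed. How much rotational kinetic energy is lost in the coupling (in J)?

ΔKE lost ≈ 119 J

The coupling torques are internal; angular momentum about the shared axis is conserved.
Moments of inertia: I_A = ½(101)(0.160)² = 1.293 kg·m²; I_B = (69.3)(0.126)² = 1.100 kg·m².
Taking A's sense as positive: L = (1.293)(20.4) + (1.100)(40.4) = 70.82 kg·m²·rad/s.
Combined I = 1.293 + 1.100 = 2.393 kg·m².
ω_f = L / I = 70.82 / 2.393 = 29.60 rad/s.
KE_i = ½ΣIω² = 1167 J; KE_f = ½(2.393)(29.60)² = 1048 J.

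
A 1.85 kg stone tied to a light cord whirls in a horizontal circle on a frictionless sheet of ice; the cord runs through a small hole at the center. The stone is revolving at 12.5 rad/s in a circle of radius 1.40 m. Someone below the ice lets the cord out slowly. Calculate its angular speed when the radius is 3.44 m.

ω₂ ≈ 2.07 rad/s

No torque about the axis ⇒ m r₁² ω₁ = m r₂² ω₂.
ω₂ = ω₁ (r₁/r₂)² = (12.5)(1.40/3.44)² = 2.070 rad/s.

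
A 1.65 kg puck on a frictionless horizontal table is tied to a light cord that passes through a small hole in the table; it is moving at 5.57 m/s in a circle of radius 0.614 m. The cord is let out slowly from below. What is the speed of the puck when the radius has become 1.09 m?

The only horizontal force on the mass is along the cord (radial), so it exerts no torque about the hole and angular momentum m v r is conserved.
v₂ = v₁ r₁ / r₂ = (5.57)(0.614) / (1.09) = 3.138 m/s.

v₂ ≈ 3.14 m/s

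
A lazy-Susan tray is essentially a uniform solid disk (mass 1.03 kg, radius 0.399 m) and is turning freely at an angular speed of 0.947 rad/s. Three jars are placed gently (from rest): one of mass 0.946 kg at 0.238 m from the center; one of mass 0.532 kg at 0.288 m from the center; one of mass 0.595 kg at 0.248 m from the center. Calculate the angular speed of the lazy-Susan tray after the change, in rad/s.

ω_f ≈ 0.359 rad/s

No external torque acts about the center; L_before = L_after.
I_p = ½(1.03)(0.399)² = 0.08199 kg·m².
Added inertia Σmr² = (0.946)(0.238)² + (0.532)(0.288)² + (0.595)(0.248)² = 0.1343 kg·m²; I_f = 0.08199 + 0.1343 = 0.2163 kg·m².
ω_f = I_p ω_i / I_f = (0.08199)(0.947) / 0.2163 = 0.3590 rad/s.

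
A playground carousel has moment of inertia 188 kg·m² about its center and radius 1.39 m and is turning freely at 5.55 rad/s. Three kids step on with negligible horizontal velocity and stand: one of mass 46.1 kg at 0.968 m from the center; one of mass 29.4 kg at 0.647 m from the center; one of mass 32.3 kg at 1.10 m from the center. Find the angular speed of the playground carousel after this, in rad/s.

ω_f ≈ 3.69 rad/s

The added mass arrives with no angular momentum about the center, and any external torque about the center is negligible, so the system's angular momentum is conserved.
Added inertia Σmr² = (46.1)(0.968)² + (29.4)(0.647)² + (32.3)(1.10)² = 94.59 kg·m²; I_f = 188.0 + 94.59 = 282.6 kg·m².
ω_f = I_p ω_i / I_f = (188.0)(5.55) / 282.6 = 3.692 rad/s.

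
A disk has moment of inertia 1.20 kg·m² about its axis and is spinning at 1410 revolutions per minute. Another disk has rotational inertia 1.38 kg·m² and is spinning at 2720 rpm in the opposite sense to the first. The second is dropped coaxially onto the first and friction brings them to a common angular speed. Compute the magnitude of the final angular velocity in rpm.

|ω_f| ≈ 799 rpm

No external torque acts about the common axis, so total angular momentum is conserved.
Taking A's sense as positive: L = (1.200)(1410) − (1.380)(2720) = -2062 kg·m²·rpm.
Combined I = 1.200 + 1.380 = 2.580 kg·m².
ω_f = L / I = -2062 / 2.580 = -799.1 rpm.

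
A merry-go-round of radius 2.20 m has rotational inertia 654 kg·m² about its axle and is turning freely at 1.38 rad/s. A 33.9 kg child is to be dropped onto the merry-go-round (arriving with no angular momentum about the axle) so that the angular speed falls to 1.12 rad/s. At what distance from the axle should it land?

r ≈ 2.12 m

The added mass arrives with no angular momentum about the axle, and any external torque about the axle is negligible, so the system's angular momentum is conserved.
I_p ω_i = (I_p + m r²) ω_f ⇒ m r² = I_p(ω_i/ω_f − 1) = 654.0(1.38/1.12 − 1) = 151.8 kg·m².
r = √(151.8/33.9) = 2.116 m.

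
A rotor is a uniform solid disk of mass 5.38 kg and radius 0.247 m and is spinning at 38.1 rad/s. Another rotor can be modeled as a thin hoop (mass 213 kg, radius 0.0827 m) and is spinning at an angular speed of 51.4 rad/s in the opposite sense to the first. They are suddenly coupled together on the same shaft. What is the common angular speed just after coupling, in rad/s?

|ω_f| ≈ 42.3 rad/s

No external torque acts about the common axis, so total angular momentum is conserved.
Moments of inertia: I_A = ½(5.38)(0.247)² = 0.1641 kg·m²; I_B = (213)(0.0827)² = 1.457 kg·m².
Taking A's sense as positive: L = (0.1641)(38.1) − (1.457)(51.4) = -68.63 kg·m²·rad/s.
Combined I = 0.1641 + 1.457 = 1.621 kg·m².
ω_f = L / I = -68.63 / 1.621 = -42.34 rad/s.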